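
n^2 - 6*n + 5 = (n - 5)*(n - 1)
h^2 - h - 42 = (h - 7)*(h + 6)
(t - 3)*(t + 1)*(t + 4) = t^3 + 2*t^2 - 11*t - 12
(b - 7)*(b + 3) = b^2 - 4*b - 21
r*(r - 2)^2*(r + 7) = r^4 + 3*r^3 - 24*r^2 + 28*r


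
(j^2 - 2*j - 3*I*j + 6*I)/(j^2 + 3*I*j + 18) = (j - 2)/(j + 6*I)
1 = 1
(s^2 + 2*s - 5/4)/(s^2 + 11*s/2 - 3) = (s + 5/2)/(s + 6)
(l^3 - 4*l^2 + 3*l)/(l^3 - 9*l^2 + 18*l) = (l - 1)/(l - 6)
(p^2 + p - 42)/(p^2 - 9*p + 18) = (p + 7)/(p - 3)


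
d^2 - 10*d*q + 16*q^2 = (d - 8*q)*(d - 2*q)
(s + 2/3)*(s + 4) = s^2 + 14*s/3 + 8/3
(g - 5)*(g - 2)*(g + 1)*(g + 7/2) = g^4 - 5*g^3/2 - 18*g^2 + 41*g/2 + 35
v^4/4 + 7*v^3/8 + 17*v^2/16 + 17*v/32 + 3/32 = (v/4 + 1/4)*(v + 1/2)^2*(v + 3/2)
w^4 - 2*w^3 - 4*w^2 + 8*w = w*(w - 2)^2*(w + 2)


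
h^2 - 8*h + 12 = (h - 6)*(h - 2)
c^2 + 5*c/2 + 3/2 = (c + 1)*(c + 3/2)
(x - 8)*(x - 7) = x^2 - 15*x + 56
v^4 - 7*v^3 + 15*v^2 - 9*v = v*(v - 3)^2*(v - 1)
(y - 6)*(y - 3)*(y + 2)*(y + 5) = y^4 - 2*y^3 - 35*y^2 + 36*y + 180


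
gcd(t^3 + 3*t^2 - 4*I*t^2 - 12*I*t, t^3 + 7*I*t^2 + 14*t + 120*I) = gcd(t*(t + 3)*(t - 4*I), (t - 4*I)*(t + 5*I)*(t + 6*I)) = t - 4*I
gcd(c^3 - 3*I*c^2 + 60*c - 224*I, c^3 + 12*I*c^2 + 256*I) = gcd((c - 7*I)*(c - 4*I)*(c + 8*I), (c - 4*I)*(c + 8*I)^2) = c^2 + 4*I*c + 32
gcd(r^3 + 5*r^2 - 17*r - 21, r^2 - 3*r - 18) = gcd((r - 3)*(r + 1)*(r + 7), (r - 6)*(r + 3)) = 1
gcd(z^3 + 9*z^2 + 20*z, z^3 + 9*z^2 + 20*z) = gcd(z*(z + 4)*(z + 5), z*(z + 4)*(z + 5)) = z^3 + 9*z^2 + 20*z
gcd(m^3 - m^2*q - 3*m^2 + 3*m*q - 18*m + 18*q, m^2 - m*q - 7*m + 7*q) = -m + q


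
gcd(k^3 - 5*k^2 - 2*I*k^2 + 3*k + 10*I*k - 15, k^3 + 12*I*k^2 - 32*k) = 1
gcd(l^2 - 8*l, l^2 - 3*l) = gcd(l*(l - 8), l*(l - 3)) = l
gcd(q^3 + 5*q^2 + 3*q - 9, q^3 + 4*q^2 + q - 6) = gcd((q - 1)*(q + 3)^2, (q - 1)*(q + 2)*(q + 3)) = q^2 + 2*q - 3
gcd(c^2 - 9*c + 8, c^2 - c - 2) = 1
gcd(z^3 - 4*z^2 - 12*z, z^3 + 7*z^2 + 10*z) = z^2 + 2*z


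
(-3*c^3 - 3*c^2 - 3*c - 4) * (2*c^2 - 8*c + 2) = -6*c^5 + 18*c^4 + 12*c^3 + 10*c^2 + 26*c - 8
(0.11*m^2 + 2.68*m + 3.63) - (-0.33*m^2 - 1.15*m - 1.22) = 0.44*m^2 + 3.83*m + 4.85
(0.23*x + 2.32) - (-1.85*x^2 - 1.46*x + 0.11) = 1.85*x^2 + 1.69*x + 2.21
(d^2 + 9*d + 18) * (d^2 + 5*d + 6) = d^4 + 14*d^3 + 69*d^2 + 144*d + 108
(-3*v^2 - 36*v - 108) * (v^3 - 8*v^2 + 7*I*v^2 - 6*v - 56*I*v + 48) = -3*v^5 - 12*v^4 - 21*I*v^4 + 198*v^3 - 84*I*v^3 + 936*v^2 + 1260*I*v^2 - 1080*v + 6048*I*v - 5184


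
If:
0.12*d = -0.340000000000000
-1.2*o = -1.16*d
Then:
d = -2.83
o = -2.74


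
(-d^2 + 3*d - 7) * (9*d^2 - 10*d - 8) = -9*d^4 + 37*d^3 - 85*d^2 + 46*d + 56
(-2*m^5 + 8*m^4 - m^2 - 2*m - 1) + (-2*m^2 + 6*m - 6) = -2*m^5 + 8*m^4 - 3*m^2 + 4*m - 7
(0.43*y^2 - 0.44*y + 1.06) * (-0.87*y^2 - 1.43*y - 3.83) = -0.3741*y^4 - 0.2321*y^3 - 1.9399*y^2 + 0.1694*y - 4.0598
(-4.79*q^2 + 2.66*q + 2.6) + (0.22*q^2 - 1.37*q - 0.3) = -4.57*q^2 + 1.29*q + 2.3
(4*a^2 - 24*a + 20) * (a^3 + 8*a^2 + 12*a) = 4*a^5 + 8*a^4 - 124*a^3 - 128*a^2 + 240*a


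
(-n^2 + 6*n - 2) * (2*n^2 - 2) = -2*n^4 + 12*n^3 - 2*n^2 - 12*n + 4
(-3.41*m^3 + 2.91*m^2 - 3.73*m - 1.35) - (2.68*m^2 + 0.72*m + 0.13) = -3.41*m^3 + 0.23*m^2 - 4.45*m - 1.48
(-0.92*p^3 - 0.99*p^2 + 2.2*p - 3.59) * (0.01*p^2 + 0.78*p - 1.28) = -0.0092*p^5 - 0.7275*p^4 + 0.4274*p^3 + 2.9473*p^2 - 5.6162*p + 4.5952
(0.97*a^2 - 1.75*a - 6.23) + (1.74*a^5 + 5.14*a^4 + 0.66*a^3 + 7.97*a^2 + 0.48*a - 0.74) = 1.74*a^5 + 5.14*a^4 + 0.66*a^3 + 8.94*a^2 - 1.27*a - 6.97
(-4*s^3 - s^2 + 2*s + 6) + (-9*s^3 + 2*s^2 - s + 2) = -13*s^3 + s^2 + s + 8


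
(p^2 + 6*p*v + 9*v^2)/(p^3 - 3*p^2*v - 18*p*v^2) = (p + 3*v)/(p*(p - 6*v))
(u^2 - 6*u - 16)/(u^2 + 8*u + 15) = (u^2 - 6*u - 16)/(u^2 + 8*u + 15)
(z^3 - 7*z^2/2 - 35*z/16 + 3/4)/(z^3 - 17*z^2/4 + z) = (z + 3/4)/z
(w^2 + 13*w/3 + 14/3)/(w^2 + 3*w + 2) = (w + 7/3)/(w + 1)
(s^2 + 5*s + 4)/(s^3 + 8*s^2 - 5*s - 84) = (s + 1)/(s^2 + 4*s - 21)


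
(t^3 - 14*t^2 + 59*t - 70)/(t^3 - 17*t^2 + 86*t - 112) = (t - 5)/(t - 8)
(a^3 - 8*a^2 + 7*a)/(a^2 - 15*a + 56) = a*(a - 1)/(a - 8)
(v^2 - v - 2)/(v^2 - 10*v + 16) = (v + 1)/(v - 8)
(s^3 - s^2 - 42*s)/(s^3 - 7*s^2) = (s + 6)/s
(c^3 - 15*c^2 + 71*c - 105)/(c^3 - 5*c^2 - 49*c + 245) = (c - 3)/(c + 7)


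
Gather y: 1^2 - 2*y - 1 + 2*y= 0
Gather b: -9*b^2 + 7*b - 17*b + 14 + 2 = -9*b^2 - 10*b + 16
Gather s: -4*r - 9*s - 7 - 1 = -4*r - 9*s - 8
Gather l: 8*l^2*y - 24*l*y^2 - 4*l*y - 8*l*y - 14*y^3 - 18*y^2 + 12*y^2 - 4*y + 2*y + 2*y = 8*l^2*y + l*(-24*y^2 - 12*y) - 14*y^3 - 6*y^2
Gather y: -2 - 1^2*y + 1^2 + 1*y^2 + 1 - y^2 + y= 0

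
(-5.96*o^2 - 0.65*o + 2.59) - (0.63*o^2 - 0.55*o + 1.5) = -6.59*o^2 - 0.1*o + 1.09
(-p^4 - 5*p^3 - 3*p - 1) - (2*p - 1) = -p^4 - 5*p^3 - 5*p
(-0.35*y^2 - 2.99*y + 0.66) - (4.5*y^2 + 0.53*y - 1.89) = -4.85*y^2 - 3.52*y + 2.55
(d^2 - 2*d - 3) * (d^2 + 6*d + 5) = d^4 + 4*d^3 - 10*d^2 - 28*d - 15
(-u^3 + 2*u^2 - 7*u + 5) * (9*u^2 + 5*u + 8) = -9*u^5 + 13*u^4 - 61*u^3 + 26*u^2 - 31*u + 40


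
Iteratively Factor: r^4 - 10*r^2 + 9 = (r + 3)*(r^3 - 3*r^2 - r + 3) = (r - 1)*(r + 3)*(r^2 - 2*r - 3) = (r - 1)*(r + 1)*(r + 3)*(r - 3)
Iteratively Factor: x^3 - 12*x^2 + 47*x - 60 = (x - 4)*(x^2 - 8*x + 15) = (x - 5)*(x - 4)*(x - 3)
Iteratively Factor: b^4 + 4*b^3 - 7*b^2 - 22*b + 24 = (b + 3)*(b^3 + b^2 - 10*b + 8) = (b + 3)*(b + 4)*(b^2 - 3*b + 2) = (b - 1)*(b + 3)*(b + 4)*(b - 2)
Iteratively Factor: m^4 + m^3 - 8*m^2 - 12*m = (m + 2)*(m^3 - m^2 - 6*m) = (m - 3)*(m + 2)*(m^2 + 2*m) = (m - 3)*(m + 2)^2*(m)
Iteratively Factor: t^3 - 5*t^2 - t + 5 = (t - 1)*(t^2 - 4*t - 5) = (t - 1)*(t + 1)*(t - 5)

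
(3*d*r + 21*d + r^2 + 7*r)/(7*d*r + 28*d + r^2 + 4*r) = (3*d*r + 21*d + r^2 + 7*r)/(7*d*r + 28*d + r^2 + 4*r)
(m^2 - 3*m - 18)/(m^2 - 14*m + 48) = (m + 3)/(m - 8)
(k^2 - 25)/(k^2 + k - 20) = (k - 5)/(k - 4)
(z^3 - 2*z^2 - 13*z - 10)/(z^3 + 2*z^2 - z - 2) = (z - 5)/(z - 1)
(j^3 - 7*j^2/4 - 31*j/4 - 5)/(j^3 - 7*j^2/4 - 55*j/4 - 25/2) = (j^2 - 3*j - 4)/(j^2 - 3*j - 10)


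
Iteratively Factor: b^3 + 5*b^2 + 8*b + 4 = (b + 2)*(b^2 + 3*b + 2) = (b + 2)^2*(b + 1)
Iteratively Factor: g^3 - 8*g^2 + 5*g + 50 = (g - 5)*(g^2 - 3*g - 10) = (g - 5)*(g + 2)*(g - 5)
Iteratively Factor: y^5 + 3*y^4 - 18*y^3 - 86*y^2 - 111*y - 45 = (y + 3)*(y^4 - 18*y^2 - 32*y - 15) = (y + 1)*(y + 3)*(y^3 - y^2 - 17*y - 15) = (y + 1)^2*(y + 3)*(y^2 - 2*y - 15) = (y - 5)*(y + 1)^2*(y + 3)*(y + 3)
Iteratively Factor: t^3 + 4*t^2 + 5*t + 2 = (t + 1)*(t^2 + 3*t + 2) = (t + 1)*(t + 2)*(t + 1)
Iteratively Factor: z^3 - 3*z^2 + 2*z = (z - 1)*(z^2 - 2*z) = (z - 2)*(z - 1)*(z)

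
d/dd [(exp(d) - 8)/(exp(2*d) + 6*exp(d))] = (-exp(2*d) + 16*exp(d) + 48)*exp(-d)/(exp(2*d) + 12*exp(d) + 36)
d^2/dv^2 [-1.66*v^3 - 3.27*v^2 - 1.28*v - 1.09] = -9.96*v - 6.54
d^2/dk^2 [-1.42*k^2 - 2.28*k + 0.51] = -2.84000000000000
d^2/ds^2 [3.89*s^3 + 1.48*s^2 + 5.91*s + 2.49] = 23.34*s + 2.96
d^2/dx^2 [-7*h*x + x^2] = 2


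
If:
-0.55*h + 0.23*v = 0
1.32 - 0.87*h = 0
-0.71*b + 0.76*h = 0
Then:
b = 1.62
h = 1.52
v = 3.63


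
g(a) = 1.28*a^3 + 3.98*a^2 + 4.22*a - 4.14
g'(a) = 3.84*a^2 + 7.96*a + 4.22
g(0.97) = 4.87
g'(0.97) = 15.55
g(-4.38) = -53.83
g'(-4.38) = 43.02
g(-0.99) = -5.66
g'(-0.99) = 0.10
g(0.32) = -2.34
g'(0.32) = 7.16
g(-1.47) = -5.81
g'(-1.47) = 0.82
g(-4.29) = -50.06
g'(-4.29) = 40.74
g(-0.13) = -4.62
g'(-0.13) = 3.25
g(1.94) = 28.37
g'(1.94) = 34.11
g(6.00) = 440.94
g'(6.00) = 190.22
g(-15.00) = -3491.94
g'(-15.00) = 748.82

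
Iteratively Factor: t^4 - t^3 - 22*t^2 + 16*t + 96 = (t + 4)*(t^3 - 5*t^2 - 2*t + 24) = (t - 3)*(t + 4)*(t^2 - 2*t - 8) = (t - 4)*(t - 3)*(t + 4)*(t + 2)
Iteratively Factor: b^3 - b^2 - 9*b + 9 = (b + 3)*(b^2 - 4*b + 3) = (b - 3)*(b + 3)*(b - 1)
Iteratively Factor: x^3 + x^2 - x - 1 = (x - 1)*(x^2 + 2*x + 1) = (x - 1)*(x + 1)*(x + 1)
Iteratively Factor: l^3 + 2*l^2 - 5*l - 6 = (l + 3)*(l^2 - l - 2) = (l + 1)*(l + 3)*(l - 2)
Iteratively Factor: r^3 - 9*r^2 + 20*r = (r - 5)*(r^2 - 4*r) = (r - 5)*(r - 4)*(r)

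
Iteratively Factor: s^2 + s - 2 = (s - 1)*(s + 2)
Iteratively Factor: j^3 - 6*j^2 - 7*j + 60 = (j + 3)*(j^2 - 9*j + 20) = (j - 5)*(j + 3)*(j - 4)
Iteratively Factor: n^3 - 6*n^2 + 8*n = (n - 2)*(n^2 - 4*n) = (n - 4)*(n - 2)*(n)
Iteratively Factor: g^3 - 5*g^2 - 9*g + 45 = (g + 3)*(g^2 - 8*g + 15) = (g - 3)*(g + 3)*(g - 5)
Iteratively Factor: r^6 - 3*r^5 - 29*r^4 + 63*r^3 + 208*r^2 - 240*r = (r - 4)*(r^5 + r^4 - 25*r^3 - 37*r^2 + 60*r) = r*(r - 4)*(r^4 + r^3 - 25*r^2 - 37*r + 60) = r*(r - 5)*(r - 4)*(r^3 + 6*r^2 + 5*r - 12) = r*(r - 5)*(r - 4)*(r + 3)*(r^2 + 3*r - 4) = r*(r - 5)*(r - 4)*(r - 1)*(r + 3)*(r + 4)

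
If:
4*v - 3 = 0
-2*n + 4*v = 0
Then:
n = 3/2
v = 3/4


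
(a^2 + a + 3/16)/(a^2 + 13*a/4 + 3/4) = (a + 3/4)/(a + 3)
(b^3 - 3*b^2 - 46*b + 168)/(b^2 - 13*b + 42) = (b^2 + 3*b - 28)/(b - 7)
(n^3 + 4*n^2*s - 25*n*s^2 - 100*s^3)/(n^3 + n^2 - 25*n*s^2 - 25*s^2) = (n + 4*s)/(n + 1)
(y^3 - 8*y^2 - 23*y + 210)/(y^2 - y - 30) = y - 7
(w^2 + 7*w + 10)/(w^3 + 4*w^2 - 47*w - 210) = (w + 2)/(w^2 - w - 42)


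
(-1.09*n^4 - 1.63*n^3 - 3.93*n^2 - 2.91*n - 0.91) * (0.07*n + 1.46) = -0.0763*n^5 - 1.7055*n^4 - 2.6549*n^3 - 5.9415*n^2 - 4.3123*n - 1.3286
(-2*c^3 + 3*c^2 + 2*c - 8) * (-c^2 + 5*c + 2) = 2*c^5 - 13*c^4 + 9*c^3 + 24*c^2 - 36*c - 16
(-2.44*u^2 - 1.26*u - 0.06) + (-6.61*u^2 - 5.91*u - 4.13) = -9.05*u^2 - 7.17*u - 4.19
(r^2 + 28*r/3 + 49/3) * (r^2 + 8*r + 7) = r^4 + 52*r^3/3 + 98*r^2 + 196*r + 343/3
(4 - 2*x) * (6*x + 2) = -12*x^2 + 20*x + 8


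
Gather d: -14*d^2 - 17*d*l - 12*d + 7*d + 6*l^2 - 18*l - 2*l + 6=-14*d^2 + d*(-17*l - 5) + 6*l^2 - 20*l + 6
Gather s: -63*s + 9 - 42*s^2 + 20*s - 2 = -42*s^2 - 43*s + 7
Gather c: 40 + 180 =220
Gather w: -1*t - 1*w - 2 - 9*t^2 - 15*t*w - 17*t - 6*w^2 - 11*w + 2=-9*t^2 - 18*t - 6*w^2 + w*(-15*t - 12)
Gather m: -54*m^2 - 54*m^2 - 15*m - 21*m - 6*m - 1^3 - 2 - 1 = -108*m^2 - 42*m - 4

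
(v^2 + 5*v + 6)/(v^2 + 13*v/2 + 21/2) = 2*(v + 2)/(2*v + 7)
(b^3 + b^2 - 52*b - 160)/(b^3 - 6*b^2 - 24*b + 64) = (b + 5)/(b - 2)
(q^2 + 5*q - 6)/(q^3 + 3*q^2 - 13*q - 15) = (q^2 + 5*q - 6)/(q^3 + 3*q^2 - 13*q - 15)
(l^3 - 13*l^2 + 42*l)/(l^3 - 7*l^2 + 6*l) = (l - 7)/(l - 1)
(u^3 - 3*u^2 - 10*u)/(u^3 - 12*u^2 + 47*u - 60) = u*(u + 2)/(u^2 - 7*u + 12)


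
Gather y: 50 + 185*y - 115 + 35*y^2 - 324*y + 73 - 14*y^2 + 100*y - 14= 21*y^2 - 39*y - 6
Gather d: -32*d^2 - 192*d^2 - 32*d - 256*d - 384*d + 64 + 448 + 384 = -224*d^2 - 672*d + 896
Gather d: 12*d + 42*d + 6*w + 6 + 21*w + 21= 54*d + 27*w + 27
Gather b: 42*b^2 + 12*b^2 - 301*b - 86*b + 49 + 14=54*b^2 - 387*b + 63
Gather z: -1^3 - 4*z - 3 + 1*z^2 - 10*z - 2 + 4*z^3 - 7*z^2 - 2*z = 4*z^3 - 6*z^2 - 16*z - 6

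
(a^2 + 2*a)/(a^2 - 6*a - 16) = a/(a - 8)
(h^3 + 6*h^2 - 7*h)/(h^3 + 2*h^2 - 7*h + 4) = h*(h + 7)/(h^2 + 3*h - 4)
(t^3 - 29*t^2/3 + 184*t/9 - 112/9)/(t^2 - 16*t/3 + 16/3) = (3*t^2 - 25*t + 28)/(3*(t - 4))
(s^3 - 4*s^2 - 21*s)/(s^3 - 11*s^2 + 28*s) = (s + 3)/(s - 4)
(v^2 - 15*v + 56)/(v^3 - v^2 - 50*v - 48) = (v - 7)/(v^2 + 7*v + 6)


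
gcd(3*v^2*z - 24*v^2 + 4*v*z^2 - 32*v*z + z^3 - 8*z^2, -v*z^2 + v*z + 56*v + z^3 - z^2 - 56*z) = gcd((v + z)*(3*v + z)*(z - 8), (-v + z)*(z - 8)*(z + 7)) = z - 8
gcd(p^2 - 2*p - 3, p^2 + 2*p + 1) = p + 1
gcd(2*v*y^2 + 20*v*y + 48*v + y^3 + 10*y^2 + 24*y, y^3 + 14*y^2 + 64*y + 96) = y^2 + 10*y + 24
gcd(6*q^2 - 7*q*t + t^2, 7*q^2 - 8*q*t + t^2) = q - t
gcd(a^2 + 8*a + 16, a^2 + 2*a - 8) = a + 4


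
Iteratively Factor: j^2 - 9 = (j - 3)*(j + 3)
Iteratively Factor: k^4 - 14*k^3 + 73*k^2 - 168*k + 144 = (k - 3)*(k^3 - 11*k^2 + 40*k - 48) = (k - 4)*(k - 3)*(k^2 - 7*k + 12) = (k - 4)^2*(k - 3)*(k - 3)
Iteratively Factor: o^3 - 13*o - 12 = (o + 3)*(o^2 - 3*o - 4) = (o - 4)*(o + 3)*(o + 1)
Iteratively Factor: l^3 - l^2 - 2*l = (l)*(l^2 - l - 2) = l*(l + 1)*(l - 2)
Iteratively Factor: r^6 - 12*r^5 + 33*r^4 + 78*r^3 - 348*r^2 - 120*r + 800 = (r + 2)*(r^5 - 14*r^4 + 61*r^3 - 44*r^2 - 260*r + 400) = (r + 2)^2*(r^4 - 16*r^3 + 93*r^2 - 230*r + 200) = (r - 5)*(r + 2)^2*(r^3 - 11*r^2 + 38*r - 40) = (r - 5)*(r - 4)*(r + 2)^2*(r^2 - 7*r + 10) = (r - 5)^2*(r - 4)*(r + 2)^2*(r - 2)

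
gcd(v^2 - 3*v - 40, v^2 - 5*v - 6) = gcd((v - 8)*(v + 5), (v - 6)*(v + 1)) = 1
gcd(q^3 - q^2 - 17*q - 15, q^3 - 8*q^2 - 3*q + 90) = q^2 - 2*q - 15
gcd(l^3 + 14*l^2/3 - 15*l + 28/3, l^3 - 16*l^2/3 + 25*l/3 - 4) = l^2 - 7*l/3 + 4/3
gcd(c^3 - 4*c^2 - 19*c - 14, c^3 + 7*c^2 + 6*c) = c + 1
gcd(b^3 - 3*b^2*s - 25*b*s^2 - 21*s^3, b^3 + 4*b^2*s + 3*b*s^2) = b^2 + 4*b*s + 3*s^2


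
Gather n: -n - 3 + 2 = -n - 1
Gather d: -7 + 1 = -6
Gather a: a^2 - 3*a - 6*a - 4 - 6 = a^2 - 9*a - 10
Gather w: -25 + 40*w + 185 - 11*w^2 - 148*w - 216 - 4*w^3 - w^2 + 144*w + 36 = -4*w^3 - 12*w^2 + 36*w - 20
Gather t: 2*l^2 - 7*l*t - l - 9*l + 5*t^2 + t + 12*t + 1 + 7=2*l^2 - 10*l + 5*t^2 + t*(13 - 7*l) + 8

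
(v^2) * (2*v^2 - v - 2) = 2*v^4 - v^3 - 2*v^2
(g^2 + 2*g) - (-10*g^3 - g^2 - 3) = 10*g^3 + 2*g^2 + 2*g + 3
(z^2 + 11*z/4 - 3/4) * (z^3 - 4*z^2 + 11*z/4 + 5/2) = z^5 - 5*z^4/4 - 9*z^3 + 209*z^2/16 + 77*z/16 - 15/8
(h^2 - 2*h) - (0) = h^2 - 2*h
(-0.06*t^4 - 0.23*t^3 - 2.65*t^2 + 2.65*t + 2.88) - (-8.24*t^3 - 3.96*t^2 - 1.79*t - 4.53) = -0.06*t^4 + 8.01*t^3 + 1.31*t^2 + 4.44*t + 7.41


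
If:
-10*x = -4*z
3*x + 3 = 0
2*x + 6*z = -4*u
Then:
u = 17/4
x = -1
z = -5/2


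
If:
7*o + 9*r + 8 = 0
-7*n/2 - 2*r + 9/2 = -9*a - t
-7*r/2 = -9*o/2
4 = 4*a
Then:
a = 1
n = 2*t/7 + 1899/455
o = -28/65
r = -36/65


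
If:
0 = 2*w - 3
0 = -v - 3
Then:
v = -3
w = 3/2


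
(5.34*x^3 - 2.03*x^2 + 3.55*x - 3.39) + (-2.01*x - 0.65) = 5.34*x^3 - 2.03*x^2 + 1.54*x - 4.04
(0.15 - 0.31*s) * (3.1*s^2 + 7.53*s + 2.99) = -0.961*s^3 - 1.8693*s^2 + 0.2026*s + 0.4485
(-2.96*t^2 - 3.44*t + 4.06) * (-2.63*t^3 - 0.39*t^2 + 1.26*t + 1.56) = 7.7848*t^5 + 10.2016*t^4 - 13.0658*t^3 - 10.5354*t^2 - 0.250800000000001*t + 6.3336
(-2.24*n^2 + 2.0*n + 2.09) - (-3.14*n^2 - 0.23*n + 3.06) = 0.9*n^2 + 2.23*n - 0.97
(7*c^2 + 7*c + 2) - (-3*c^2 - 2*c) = 10*c^2 + 9*c + 2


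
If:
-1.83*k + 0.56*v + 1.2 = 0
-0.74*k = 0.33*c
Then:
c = -0.686206325550588*v - 1.47044212617983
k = 0.306010928961749*v + 0.655737704918033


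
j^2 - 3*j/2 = j*(j - 3/2)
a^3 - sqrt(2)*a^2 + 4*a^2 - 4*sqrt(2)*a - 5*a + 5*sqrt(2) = (a - 1)*(a + 5)*(a - sqrt(2))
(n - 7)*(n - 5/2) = n^2 - 19*n/2 + 35/2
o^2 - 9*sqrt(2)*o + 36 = (o - 6*sqrt(2))*(o - 3*sqrt(2))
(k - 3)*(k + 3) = k^2 - 9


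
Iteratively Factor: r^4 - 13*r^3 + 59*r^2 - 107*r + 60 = (r - 5)*(r^3 - 8*r^2 + 19*r - 12) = (r - 5)*(r - 1)*(r^2 - 7*r + 12) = (r - 5)*(r - 3)*(r - 1)*(r - 4)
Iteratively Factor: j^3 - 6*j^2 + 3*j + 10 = (j - 2)*(j^2 - 4*j - 5) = (j - 5)*(j - 2)*(j + 1)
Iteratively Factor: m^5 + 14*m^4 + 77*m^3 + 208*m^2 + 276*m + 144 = (m + 3)*(m^4 + 11*m^3 + 44*m^2 + 76*m + 48) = (m + 2)*(m + 3)*(m^3 + 9*m^2 + 26*m + 24) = (m + 2)^2*(m + 3)*(m^2 + 7*m + 12) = (m + 2)^2*(m + 3)^2*(m + 4)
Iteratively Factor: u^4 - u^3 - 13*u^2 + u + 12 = (u + 3)*(u^3 - 4*u^2 - u + 4) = (u - 1)*(u + 3)*(u^2 - 3*u - 4) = (u - 1)*(u + 1)*(u + 3)*(u - 4)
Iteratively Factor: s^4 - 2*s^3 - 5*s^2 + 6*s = (s)*(s^3 - 2*s^2 - 5*s + 6) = s*(s + 2)*(s^2 - 4*s + 3) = s*(s - 1)*(s + 2)*(s - 3)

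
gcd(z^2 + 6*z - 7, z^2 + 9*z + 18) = 1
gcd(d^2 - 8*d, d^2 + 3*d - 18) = 1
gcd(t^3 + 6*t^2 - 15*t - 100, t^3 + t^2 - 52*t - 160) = t + 5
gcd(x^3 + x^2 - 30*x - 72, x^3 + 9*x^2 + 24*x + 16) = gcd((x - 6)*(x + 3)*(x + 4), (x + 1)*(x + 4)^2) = x + 4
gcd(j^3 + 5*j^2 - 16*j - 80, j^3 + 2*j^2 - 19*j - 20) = j^2 + j - 20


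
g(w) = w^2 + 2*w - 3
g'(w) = 2*w + 2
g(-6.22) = 23.25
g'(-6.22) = -10.44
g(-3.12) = 0.49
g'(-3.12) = -4.24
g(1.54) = 2.45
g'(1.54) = 5.08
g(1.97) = 4.82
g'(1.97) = 5.94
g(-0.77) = -3.95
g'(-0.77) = 0.46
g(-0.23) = -3.41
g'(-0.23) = 1.54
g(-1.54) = -3.71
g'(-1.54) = -1.08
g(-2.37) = -2.12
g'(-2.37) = -2.74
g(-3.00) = 0.00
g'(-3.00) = -4.00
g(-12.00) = 117.00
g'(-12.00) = -22.00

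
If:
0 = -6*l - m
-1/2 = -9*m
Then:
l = -1/108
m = 1/18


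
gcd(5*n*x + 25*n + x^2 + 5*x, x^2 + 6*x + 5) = x + 5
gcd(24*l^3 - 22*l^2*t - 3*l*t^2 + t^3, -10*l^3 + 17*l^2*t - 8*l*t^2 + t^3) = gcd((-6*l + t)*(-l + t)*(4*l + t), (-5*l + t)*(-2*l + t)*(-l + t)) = -l + t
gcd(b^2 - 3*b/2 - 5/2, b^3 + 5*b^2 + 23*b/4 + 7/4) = b + 1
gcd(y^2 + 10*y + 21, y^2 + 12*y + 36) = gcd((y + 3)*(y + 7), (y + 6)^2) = 1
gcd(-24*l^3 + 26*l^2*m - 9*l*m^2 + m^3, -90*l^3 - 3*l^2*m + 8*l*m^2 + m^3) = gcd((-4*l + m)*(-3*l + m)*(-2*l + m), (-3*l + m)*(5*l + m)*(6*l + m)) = 3*l - m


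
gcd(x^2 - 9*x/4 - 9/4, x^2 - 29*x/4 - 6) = x + 3/4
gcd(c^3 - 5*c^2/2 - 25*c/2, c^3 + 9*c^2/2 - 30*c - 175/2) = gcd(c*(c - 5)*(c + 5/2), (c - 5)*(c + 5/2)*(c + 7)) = c^2 - 5*c/2 - 25/2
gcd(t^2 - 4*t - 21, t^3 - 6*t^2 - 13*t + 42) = t^2 - 4*t - 21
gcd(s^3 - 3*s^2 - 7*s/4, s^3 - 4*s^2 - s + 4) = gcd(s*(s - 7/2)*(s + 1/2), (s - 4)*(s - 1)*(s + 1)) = 1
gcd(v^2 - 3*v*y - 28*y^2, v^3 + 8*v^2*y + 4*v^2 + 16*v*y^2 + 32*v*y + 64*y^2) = v + 4*y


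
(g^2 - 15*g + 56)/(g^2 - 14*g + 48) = (g - 7)/(g - 6)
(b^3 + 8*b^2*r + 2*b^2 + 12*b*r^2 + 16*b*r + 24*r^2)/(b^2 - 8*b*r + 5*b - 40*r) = (b^3 + 8*b^2*r + 2*b^2 + 12*b*r^2 + 16*b*r + 24*r^2)/(b^2 - 8*b*r + 5*b - 40*r)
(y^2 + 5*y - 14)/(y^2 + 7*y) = (y - 2)/y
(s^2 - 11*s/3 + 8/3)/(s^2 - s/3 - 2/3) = (3*s - 8)/(3*s + 2)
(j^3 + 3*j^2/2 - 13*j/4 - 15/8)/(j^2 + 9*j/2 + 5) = (j^2 - j - 3/4)/(j + 2)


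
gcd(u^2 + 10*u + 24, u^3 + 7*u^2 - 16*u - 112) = u + 4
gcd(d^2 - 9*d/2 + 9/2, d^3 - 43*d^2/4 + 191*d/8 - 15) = d - 3/2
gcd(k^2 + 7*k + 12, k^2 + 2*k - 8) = k + 4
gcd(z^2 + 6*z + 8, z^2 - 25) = 1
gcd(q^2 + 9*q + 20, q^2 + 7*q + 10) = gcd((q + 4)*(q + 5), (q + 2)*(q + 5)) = q + 5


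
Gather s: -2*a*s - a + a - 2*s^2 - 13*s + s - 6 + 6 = -2*s^2 + s*(-2*a - 12)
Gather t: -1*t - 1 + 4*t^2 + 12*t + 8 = 4*t^2 + 11*t + 7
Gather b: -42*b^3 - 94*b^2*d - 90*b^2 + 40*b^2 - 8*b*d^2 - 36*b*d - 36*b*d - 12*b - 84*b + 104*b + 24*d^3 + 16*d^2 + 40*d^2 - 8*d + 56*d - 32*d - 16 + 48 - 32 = -42*b^3 + b^2*(-94*d - 50) + b*(-8*d^2 - 72*d + 8) + 24*d^3 + 56*d^2 + 16*d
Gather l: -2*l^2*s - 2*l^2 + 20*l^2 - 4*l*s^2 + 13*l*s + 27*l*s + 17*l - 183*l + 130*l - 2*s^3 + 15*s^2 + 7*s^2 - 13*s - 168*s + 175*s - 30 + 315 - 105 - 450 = l^2*(18 - 2*s) + l*(-4*s^2 + 40*s - 36) - 2*s^3 + 22*s^2 - 6*s - 270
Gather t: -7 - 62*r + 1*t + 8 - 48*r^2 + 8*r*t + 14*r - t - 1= -48*r^2 + 8*r*t - 48*r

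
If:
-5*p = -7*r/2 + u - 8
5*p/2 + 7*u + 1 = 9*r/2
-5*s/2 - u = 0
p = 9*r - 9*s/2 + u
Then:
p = 3118/1555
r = 127/311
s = 371/1555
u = -371/622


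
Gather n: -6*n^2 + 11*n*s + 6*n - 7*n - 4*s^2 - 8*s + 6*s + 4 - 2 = -6*n^2 + n*(11*s - 1) - 4*s^2 - 2*s + 2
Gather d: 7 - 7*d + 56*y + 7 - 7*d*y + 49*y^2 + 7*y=d*(-7*y - 7) + 49*y^2 + 63*y + 14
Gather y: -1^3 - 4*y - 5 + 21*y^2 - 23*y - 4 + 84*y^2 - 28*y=105*y^2 - 55*y - 10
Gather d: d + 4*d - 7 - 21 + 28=5*d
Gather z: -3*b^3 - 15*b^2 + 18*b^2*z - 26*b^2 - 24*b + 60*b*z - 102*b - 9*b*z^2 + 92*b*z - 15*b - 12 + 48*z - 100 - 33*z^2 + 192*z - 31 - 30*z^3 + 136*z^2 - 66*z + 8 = -3*b^3 - 41*b^2 - 141*b - 30*z^3 + z^2*(103 - 9*b) + z*(18*b^2 + 152*b + 174) - 135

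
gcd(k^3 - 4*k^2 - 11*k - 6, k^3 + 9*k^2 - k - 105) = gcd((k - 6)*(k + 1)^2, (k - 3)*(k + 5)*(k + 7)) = 1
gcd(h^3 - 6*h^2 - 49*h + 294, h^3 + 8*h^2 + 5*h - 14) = h + 7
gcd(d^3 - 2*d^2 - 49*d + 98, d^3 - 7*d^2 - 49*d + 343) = d^2 - 49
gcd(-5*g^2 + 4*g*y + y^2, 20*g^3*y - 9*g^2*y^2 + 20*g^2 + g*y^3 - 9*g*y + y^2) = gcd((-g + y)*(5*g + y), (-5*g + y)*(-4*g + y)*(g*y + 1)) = 1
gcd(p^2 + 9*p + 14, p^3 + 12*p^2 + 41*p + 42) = p^2 + 9*p + 14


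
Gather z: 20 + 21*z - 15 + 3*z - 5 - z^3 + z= -z^3 + 25*z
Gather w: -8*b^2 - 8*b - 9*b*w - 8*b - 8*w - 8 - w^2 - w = -8*b^2 - 16*b - w^2 + w*(-9*b - 9) - 8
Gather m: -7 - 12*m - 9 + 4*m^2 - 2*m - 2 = 4*m^2 - 14*m - 18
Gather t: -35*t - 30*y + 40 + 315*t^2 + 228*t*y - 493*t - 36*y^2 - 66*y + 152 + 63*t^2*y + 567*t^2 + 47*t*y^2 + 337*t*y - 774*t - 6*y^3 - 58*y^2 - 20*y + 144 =t^2*(63*y + 882) + t*(47*y^2 + 565*y - 1302) - 6*y^3 - 94*y^2 - 116*y + 336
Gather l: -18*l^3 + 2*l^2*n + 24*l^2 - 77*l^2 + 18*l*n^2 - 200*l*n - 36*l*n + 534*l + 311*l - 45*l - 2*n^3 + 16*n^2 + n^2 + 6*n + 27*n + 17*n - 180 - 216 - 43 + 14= -18*l^3 + l^2*(2*n - 53) + l*(18*n^2 - 236*n + 800) - 2*n^3 + 17*n^2 + 50*n - 425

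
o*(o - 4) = o^2 - 4*o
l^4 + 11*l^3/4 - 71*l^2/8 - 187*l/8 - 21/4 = (l - 3)*(l + 1/4)*(l + 2)*(l + 7/2)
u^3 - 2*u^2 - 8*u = u*(u - 4)*(u + 2)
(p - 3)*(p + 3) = p^2 - 9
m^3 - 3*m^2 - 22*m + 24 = (m - 6)*(m - 1)*(m + 4)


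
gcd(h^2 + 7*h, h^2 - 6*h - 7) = 1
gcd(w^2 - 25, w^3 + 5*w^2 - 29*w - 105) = w - 5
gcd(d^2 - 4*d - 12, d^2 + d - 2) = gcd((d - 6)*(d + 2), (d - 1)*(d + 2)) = d + 2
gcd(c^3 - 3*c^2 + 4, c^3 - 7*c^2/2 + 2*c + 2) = c^2 - 4*c + 4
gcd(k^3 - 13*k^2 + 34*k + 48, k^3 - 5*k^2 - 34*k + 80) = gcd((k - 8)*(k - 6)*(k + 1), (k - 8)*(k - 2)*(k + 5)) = k - 8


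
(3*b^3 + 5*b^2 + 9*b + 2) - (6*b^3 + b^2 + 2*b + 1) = -3*b^3 + 4*b^2 + 7*b + 1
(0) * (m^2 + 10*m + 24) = 0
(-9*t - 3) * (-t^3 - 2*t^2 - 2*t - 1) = 9*t^4 + 21*t^3 + 24*t^2 + 15*t + 3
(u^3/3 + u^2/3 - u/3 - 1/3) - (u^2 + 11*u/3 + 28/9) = u^3/3 - 2*u^2/3 - 4*u - 31/9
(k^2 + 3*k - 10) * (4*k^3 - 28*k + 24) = 4*k^5 + 12*k^4 - 68*k^3 - 60*k^2 + 352*k - 240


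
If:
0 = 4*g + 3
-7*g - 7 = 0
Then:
No Solution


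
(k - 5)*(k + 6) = k^2 + k - 30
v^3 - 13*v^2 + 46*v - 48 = (v - 8)*(v - 3)*(v - 2)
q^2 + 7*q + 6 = (q + 1)*(q + 6)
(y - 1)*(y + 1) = y^2 - 1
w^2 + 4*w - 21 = (w - 3)*(w + 7)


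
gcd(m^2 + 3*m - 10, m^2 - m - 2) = m - 2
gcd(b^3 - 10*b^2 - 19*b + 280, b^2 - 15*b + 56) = b^2 - 15*b + 56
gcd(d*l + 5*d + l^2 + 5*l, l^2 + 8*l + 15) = l + 5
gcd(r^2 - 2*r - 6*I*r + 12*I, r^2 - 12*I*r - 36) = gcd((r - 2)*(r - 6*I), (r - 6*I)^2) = r - 6*I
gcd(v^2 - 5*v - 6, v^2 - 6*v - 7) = v + 1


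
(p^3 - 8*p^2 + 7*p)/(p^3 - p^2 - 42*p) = (p - 1)/(p + 6)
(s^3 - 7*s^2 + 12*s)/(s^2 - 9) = s*(s - 4)/(s + 3)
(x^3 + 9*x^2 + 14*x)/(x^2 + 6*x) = (x^2 + 9*x + 14)/(x + 6)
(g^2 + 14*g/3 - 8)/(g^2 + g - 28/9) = 3*(g + 6)/(3*g + 7)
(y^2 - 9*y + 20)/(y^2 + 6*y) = (y^2 - 9*y + 20)/(y*(y + 6))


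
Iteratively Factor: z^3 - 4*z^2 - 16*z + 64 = (z - 4)*(z^2 - 16) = (z - 4)^2*(z + 4)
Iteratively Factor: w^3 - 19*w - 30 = (w + 3)*(w^2 - 3*w - 10) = (w + 2)*(w + 3)*(w - 5)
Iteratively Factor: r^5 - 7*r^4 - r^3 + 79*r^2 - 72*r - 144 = (r + 1)*(r^4 - 8*r^3 + 7*r^2 + 72*r - 144) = (r - 3)*(r + 1)*(r^3 - 5*r^2 - 8*r + 48) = (r - 4)*(r - 3)*(r + 1)*(r^2 - r - 12) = (r - 4)*(r - 3)*(r + 1)*(r + 3)*(r - 4)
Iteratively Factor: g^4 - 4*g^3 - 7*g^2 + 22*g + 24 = (g - 4)*(g^3 - 7*g - 6) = (g - 4)*(g + 1)*(g^2 - g - 6) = (g - 4)*(g - 3)*(g + 1)*(g + 2)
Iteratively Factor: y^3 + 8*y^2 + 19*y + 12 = (y + 3)*(y^2 + 5*y + 4) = (y + 1)*(y + 3)*(y + 4)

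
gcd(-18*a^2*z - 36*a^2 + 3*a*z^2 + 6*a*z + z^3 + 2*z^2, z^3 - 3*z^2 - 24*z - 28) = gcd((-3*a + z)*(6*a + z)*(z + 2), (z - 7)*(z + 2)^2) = z + 2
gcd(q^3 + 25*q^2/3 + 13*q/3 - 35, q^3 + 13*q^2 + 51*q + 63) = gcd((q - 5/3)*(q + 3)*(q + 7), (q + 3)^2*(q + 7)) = q^2 + 10*q + 21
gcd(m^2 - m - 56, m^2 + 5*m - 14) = m + 7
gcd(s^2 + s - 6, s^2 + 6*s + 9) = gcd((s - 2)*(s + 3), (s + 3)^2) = s + 3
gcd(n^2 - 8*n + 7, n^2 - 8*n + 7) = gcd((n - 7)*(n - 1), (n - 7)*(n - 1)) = n^2 - 8*n + 7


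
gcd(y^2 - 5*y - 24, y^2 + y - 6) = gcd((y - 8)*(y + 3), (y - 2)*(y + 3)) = y + 3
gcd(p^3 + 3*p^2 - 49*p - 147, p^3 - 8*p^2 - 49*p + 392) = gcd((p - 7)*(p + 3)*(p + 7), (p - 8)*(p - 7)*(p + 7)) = p^2 - 49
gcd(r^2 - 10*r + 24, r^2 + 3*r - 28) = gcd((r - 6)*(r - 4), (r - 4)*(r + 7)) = r - 4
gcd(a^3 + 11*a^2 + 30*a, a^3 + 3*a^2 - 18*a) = a^2 + 6*a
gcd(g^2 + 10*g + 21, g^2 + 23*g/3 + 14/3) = g + 7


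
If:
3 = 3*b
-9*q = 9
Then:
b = 1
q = -1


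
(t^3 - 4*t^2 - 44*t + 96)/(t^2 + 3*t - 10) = (t^2 - 2*t - 48)/(t + 5)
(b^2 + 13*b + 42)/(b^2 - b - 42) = (b + 7)/(b - 7)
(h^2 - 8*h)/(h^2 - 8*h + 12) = h*(h - 8)/(h^2 - 8*h + 12)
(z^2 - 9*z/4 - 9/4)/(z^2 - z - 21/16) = 4*(z - 3)/(4*z - 7)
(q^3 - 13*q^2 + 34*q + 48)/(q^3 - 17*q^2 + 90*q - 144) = (q + 1)/(q - 3)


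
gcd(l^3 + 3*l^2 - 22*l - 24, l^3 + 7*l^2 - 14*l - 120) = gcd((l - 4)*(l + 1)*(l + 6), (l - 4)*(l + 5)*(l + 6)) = l^2 + 2*l - 24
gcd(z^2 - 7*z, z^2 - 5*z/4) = z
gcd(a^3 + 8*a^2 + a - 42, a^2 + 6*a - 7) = a + 7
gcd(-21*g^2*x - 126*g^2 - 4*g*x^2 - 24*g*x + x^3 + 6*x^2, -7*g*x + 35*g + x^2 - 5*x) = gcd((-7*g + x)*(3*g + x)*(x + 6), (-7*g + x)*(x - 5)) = -7*g + x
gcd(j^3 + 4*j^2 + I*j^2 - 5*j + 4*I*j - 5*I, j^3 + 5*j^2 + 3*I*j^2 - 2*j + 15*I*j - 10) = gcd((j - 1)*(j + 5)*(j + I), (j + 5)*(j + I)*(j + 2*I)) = j^2 + j*(5 + I) + 5*I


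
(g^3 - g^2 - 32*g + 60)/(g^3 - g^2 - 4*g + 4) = (g^2 + g - 30)/(g^2 + g - 2)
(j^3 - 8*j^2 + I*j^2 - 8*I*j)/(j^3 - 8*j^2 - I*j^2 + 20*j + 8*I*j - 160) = j*(j + I)/(j^2 - I*j + 20)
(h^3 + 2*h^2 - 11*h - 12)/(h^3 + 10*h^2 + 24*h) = (h^2 - 2*h - 3)/(h*(h + 6))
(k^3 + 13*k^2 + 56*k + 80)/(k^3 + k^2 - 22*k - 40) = (k^2 + 9*k + 20)/(k^2 - 3*k - 10)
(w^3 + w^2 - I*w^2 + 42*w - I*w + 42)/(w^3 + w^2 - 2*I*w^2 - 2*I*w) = (w^2 - I*w + 42)/(w*(w - 2*I))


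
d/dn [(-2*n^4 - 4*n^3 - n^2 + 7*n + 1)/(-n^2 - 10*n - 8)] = (4*n^5 + 64*n^4 + 144*n^3 + 113*n^2 + 18*n - 46)/(n^4 + 20*n^3 + 116*n^2 + 160*n + 64)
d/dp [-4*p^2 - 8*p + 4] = -8*p - 8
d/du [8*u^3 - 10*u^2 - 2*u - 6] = 24*u^2 - 20*u - 2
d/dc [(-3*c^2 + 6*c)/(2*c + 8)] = 3*(-c^2 - 8*c + 8)/(2*(c^2 + 8*c + 16))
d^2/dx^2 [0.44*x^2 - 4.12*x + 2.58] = 0.880000000000000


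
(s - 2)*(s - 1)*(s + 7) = s^3 + 4*s^2 - 19*s + 14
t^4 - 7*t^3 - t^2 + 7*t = t*(t - 7)*(t - 1)*(t + 1)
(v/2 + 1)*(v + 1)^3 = v^4/2 + 5*v^3/2 + 9*v^2/2 + 7*v/2 + 1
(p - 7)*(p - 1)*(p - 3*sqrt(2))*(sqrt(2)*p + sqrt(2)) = sqrt(2)*p^4 - 7*sqrt(2)*p^3 - 6*p^3 - sqrt(2)*p^2 + 42*p^2 + 6*p + 7*sqrt(2)*p - 42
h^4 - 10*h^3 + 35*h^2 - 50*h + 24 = (h - 4)*(h - 3)*(h - 2)*(h - 1)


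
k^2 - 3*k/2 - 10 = (k - 4)*(k + 5/2)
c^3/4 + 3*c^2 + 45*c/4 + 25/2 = (c/4 + 1/2)*(c + 5)^2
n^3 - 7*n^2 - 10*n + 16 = (n - 8)*(n - 1)*(n + 2)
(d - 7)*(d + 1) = d^2 - 6*d - 7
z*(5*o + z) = 5*o*z + z^2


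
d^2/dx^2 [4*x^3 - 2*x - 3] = 24*x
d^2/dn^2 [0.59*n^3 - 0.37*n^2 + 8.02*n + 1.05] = 3.54*n - 0.74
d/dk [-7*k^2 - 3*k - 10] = -14*k - 3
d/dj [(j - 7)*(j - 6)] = 2*j - 13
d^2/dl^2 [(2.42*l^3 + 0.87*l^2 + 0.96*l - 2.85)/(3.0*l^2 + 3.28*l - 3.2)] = (-5.6843418860808e-14*l^4 + 98.693056*l^3 - 256.18992*l^2 + 35.7168*l - 78.07296)/(27.0*l^6 + 88.56*l^5 + 10.4256*l^4 - 153.640448*l^3 - 11.12064*l^2 + 100.7616*l - 32.768)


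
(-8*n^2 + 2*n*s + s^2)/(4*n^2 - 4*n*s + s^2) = (4*n + s)/(-2*n + s)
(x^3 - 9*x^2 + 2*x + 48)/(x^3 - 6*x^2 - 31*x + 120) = (x + 2)/(x + 5)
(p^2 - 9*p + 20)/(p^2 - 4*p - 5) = (p - 4)/(p + 1)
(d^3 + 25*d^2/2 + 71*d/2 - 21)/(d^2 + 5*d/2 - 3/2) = (d^2 + 13*d + 42)/(d + 3)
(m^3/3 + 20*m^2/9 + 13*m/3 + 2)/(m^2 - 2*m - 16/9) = (m^2 + 6*m + 9)/(3*m - 8)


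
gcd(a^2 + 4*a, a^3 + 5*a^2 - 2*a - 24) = a + 4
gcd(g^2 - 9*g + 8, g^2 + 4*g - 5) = g - 1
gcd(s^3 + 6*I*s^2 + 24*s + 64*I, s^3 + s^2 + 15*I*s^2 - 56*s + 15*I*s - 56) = s + 8*I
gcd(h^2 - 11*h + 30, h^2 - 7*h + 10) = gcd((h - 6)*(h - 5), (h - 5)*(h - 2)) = h - 5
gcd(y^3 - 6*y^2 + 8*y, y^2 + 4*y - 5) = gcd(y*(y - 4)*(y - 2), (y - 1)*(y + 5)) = 1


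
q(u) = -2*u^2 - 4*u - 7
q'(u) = -4*u - 4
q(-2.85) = -11.84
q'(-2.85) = 7.40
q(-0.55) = -5.40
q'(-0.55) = -1.80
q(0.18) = -7.78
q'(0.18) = -4.72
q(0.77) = -11.27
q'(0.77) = -7.08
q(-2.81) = -11.55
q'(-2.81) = 7.24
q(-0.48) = -5.54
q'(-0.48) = -2.08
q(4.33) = -61.82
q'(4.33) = -21.32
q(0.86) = -11.92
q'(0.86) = -7.44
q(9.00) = -205.00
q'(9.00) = -40.00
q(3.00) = -37.00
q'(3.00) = -16.00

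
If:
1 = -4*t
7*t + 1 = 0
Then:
No Solution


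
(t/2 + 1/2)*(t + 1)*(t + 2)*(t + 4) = t^4/2 + 4*t^3 + 21*t^2/2 + 11*t + 4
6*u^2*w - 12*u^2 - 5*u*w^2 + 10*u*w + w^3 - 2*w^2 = (-3*u + w)*(-2*u + w)*(w - 2)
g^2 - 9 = (g - 3)*(g + 3)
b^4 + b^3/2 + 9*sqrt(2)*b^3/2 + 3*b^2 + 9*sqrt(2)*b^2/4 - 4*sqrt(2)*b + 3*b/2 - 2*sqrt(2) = (b + 1/2)*(b - sqrt(2)/2)*(b + sqrt(2))*(b + 4*sqrt(2))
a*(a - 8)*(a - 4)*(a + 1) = a^4 - 11*a^3 + 20*a^2 + 32*a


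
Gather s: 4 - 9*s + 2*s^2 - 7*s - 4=2*s^2 - 16*s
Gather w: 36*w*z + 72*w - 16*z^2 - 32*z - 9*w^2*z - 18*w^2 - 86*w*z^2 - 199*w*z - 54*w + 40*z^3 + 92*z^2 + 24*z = w^2*(-9*z - 18) + w*(-86*z^2 - 163*z + 18) + 40*z^3 + 76*z^2 - 8*z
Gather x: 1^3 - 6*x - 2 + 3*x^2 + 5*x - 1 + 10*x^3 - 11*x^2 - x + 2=10*x^3 - 8*x^2 - 2*x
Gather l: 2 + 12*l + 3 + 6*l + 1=18*l + 6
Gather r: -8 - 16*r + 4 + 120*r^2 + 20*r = 120*r^2 + 4*r - 4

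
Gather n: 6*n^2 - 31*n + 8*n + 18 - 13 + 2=6*n^2 - 23*n + 7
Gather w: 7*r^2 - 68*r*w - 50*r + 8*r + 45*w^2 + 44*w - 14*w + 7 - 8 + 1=7*r^2 - 42*r + 45*w^2 + w*(30 - 68*r)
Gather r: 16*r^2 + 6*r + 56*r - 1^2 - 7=16*r^2 + 62*r - 8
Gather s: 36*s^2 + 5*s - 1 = 36*s^2 + 5*s - 1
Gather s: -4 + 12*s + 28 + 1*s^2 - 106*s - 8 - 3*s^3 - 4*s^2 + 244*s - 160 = -3*s^3 - 3*s^2 + 150*s - 144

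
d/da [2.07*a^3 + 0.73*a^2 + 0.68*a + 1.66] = 6.21*a^2 + 1.46*a + 0.68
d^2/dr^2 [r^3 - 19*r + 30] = 6*r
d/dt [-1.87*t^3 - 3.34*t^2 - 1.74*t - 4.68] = -5.61*t^2 - 6.68*t - 1.74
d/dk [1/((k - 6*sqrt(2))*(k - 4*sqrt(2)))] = 2*(-k + 5*sqrt(2))/(k^4 - 20*sqrt(2)*k^3 + 296*k^2 - 960*sqrt(2)*k + 2304)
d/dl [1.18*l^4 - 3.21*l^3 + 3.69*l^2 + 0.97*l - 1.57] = 4.72*l^3 - 9.63*l^2 + 7.38*l + 0.97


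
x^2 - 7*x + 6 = (x - 6)*(x - 1)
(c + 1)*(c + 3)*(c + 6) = c^3 + 10*c^2 + 27*c + 18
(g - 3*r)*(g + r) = g^2 - 2*g*r - 3*r^2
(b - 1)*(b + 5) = b^2 + 4*b - 5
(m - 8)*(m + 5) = m^2 - 3*m - 40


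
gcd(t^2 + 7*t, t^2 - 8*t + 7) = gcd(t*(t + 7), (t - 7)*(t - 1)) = 1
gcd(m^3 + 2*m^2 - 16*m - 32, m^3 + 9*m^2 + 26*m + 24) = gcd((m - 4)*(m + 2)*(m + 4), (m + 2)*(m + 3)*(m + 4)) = m^2 + 6*m + 8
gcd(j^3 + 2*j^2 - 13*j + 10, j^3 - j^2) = j - 1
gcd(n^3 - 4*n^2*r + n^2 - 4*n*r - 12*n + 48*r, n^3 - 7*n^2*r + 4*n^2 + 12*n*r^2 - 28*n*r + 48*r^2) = -n^2 + 4*n*r - 4*n + 16*r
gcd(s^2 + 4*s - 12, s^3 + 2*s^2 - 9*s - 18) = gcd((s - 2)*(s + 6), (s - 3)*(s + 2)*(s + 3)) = 1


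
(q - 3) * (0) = 0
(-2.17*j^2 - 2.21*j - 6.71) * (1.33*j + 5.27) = -2.8861*j^3 - 14.3752*j^2 - 20.571*j - 35.3617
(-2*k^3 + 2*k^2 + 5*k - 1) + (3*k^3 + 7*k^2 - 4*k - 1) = k^3 + 9*k^2 + k - 2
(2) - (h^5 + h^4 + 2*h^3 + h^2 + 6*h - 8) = -h^5 - h^4 - 2*h^3 - h^2 - 6*h + 10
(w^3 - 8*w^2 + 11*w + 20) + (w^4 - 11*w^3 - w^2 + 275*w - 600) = w^4 - 10*w^3 - 9*w^2 + 286*w - 580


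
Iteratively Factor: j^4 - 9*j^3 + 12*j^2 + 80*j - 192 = (j - 4)*(j^3 - 5*j^2 - 8*j + 48) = (j - 4)^2*(j^2 - j - 12) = (j - 4)^3*(j + 3)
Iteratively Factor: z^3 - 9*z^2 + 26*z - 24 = (z - 3)*(z^2 - 6*z + 8) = (z - 3)*(z - 2)*(z - 4)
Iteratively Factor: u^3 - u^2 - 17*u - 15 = (u - 5)*(u^2 + 4*u + 3) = (u - 5)*(u + 1)*(u + 3)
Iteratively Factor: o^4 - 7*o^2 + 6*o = (o + 3)*(o^3 - 3*o^2 + 2*o) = (o - 2)*(o + 3)*(o^2 - o) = (o - 2)*(o - 1)*(o + 3)*(o)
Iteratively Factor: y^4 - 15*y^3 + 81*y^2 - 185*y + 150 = (y - 2)*(y^3 - 13*y^2 + 55*y - 75) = (y - 3)*(y - 2)*(y^2 - 10*y + 25) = (y - 5)*(y - 3)*(y - 2)*(y - 5)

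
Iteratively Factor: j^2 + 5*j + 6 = (j + 3)*(j + 2)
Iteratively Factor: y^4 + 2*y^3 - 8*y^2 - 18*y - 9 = (y + 1)*(y^3 + y^2 - 9*y - 9) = (y + 1)*(y + 3)*(y^2 - 2*y - 3) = (y + 1)^2*(y + 3)*(y - 3)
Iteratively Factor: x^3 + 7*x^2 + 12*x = (x + 3)*(x^2 + 4*x) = (x + 3)*(x + 4)*(x)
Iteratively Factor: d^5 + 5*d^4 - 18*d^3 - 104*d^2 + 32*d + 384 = (d + 4)*(d^4 + d^3 - 22*d^2 - 16*d + 96) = (d - 4)*(d + 4)*(d^3 + 5*d^2 - 2*d - 24) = (d - 4)*(d + 4)^2*(d^2 + d - 6) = (d - 4)*(d + 3)*(d + 4)^2*(d - 2)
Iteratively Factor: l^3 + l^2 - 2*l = (l)*(l^2 + l - 2) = l*(l - 1)*(l + 2)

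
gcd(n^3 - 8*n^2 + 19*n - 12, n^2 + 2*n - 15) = n - 3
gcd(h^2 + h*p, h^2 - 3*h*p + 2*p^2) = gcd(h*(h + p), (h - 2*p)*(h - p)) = 1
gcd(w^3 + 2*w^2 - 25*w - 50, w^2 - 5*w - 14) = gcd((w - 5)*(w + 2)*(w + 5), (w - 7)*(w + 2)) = w + 2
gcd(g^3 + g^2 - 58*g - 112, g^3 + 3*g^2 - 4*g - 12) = g + 2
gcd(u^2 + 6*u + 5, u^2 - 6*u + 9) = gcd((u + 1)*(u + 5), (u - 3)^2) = 1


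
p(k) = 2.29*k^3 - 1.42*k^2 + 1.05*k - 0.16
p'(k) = 6.87*k^2 - 2.84*k + 1.05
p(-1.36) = -9.97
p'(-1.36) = 17.62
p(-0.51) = -1.37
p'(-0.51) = 4.29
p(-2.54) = -49.51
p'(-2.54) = 52.59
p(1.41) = 4.92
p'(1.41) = 10.70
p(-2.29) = -37.51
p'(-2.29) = 43.58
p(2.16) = 18.56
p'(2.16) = 26.97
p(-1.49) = -12.45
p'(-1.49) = 20.53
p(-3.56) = -125.21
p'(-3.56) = 98.23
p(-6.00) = -552.22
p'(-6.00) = 265.41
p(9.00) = 1563.68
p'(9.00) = 531.96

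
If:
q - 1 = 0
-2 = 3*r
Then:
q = 1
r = -2/3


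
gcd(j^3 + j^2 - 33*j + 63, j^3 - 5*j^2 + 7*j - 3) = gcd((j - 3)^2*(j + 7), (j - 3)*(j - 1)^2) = j - 3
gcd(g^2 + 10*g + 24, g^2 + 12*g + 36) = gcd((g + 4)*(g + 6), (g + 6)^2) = g + 6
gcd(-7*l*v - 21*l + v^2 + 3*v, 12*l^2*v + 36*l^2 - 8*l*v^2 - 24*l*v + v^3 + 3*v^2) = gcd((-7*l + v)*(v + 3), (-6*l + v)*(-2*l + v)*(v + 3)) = v + 3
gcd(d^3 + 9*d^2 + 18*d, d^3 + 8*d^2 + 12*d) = d^2 + 6*d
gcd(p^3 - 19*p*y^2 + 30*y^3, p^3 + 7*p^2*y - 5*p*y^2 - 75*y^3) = -p^2 - 2*p*y + 15*y^2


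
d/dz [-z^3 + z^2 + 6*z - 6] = -3*z^2 + 2*z + 6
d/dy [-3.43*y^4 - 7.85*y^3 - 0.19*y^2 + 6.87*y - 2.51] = -13.72*y^3 - 23.55*y^2 - 0.38*y + 6.87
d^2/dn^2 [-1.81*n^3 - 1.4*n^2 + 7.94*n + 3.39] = -10.86*n - 2.8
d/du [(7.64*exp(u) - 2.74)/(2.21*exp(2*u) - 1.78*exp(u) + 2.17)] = (-16.8844*exp(2*u) + 12.1108*exp(u) + 11.7016)*exp(u)/(4.8841*exp(4*u) - 7.8676*exp(3*u) + 12.7598*exp(2*u) - 7.7252*exp(u) + 4.7089)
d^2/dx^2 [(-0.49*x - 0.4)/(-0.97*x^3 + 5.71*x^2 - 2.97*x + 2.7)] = (2.766246*x^5 - 11.767458*x^4 - 6.31894399999997*x^3 + 100.56372*x^2 - 79.74126*x + 2.58174)/(0.912673*x^9 - 16.117617*x^8 + 103.26135*x^7 - 292.490335*x^6 + 405.89829*x^5 - 461.865807*x^4 + 322.142913*x^3 - 196.32699*x^2 + 64.9539*x - 19.683)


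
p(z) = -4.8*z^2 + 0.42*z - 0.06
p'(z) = 0.42 - 9.6*z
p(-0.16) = -0.25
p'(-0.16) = 1.96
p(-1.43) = -10.48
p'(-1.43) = 14.15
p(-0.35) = -0.80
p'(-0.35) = 3.78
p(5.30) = -132.67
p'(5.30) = -50.46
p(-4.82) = -113.60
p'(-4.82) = 46.69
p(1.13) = -5.71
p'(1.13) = -10.43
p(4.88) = -112.32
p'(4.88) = -46.43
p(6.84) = -221.76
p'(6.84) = -65.24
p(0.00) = -0.06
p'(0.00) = 0.42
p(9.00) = -385.08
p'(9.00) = -85.98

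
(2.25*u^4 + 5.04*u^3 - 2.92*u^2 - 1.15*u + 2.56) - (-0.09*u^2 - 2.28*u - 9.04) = 2.25*u^4 + 5.04*u^3 - 2.83*u^2 + 1.13*u + 11.6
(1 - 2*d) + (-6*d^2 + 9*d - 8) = -6*d^2 + 7*d - 7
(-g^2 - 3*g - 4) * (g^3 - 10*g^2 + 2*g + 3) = -g^5 + 7*g^4 + 24*g^3 + 31*g^2 - 17*g - 12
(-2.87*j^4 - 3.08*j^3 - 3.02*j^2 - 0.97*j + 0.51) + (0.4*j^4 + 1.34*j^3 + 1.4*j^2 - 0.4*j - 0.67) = -2.47*j^4 - 1.74*j^3 - 1.62*j^2 - 1.37*j - 0.16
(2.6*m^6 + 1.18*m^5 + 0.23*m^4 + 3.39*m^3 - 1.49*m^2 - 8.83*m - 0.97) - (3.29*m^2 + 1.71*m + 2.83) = 2.6*m^6 + 1.18*m^5 + 0.23*m^4 + 3.39*m^3 - 4.78*m^2 - 10.54*m - 3.8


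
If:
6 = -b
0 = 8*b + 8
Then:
No Solution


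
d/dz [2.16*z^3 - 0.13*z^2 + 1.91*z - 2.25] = 6.48*z^2 - 0.26*z + 1.91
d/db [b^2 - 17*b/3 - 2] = 2*b - 17/3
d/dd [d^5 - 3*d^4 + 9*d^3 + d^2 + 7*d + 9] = 5*d^4 - 12*d^3 + 27*d^2 + 2*d + 7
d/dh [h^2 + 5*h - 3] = 2*h + 5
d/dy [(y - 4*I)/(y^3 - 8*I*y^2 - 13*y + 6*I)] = 2*(-y^2 + 9*I*y + 23)/(y^5 - 15*I*y^4 - 75*y^3 + 145*I*y^2 + 120*y - 36*I)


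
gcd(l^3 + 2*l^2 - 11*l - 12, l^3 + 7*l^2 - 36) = 1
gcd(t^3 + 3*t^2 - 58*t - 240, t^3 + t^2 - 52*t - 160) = t^2 - 3*t - 40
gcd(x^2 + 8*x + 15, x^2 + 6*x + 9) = x + 3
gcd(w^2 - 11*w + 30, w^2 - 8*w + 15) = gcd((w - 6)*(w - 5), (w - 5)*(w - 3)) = w - 5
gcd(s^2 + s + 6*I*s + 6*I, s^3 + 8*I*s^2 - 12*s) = s + 6*I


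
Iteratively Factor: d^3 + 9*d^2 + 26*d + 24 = (d + 3)*(d^2 + 6*d + 8) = (d + 3)*(d + 4)*(d + 2)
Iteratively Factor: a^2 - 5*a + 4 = (a - 1)*(a - 4)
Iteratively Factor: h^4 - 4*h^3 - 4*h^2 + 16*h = (h + 2)*(h^3 - 6*h^2 + 8*h) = (h - 4)*(h + 2)*(h^2 - 2*h) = h*(h - 4)*(h + 2)*(h - 2)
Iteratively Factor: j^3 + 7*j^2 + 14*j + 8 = (j + 1)*(j^2 + 6*j + 8) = (j + 1)*(j + 2)*(j + 4)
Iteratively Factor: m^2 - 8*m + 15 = (m - 3)*(m - 5)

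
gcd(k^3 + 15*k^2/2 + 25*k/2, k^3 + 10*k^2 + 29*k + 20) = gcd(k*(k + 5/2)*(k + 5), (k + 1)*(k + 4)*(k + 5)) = k + 5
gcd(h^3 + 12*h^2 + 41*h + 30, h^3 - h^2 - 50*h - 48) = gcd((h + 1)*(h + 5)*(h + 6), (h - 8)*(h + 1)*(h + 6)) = h^2 + 7*h + 6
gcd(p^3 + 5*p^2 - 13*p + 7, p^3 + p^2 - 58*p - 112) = p + 7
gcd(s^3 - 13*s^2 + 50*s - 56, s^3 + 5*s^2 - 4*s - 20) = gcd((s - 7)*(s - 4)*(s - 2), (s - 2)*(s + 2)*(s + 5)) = s - 2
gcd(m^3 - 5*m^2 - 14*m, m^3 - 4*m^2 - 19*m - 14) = m^2 - 5*m - 14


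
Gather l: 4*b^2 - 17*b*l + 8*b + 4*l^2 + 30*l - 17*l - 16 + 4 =4*b^2 + 8*b + 4*l^2 + l*(13 - 17*b) - 12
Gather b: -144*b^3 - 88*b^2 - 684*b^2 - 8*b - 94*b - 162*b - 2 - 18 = -144*b^3 - 772*b^2 - 264*b - 20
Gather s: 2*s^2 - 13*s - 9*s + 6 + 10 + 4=2*s^2 - 22*s + 20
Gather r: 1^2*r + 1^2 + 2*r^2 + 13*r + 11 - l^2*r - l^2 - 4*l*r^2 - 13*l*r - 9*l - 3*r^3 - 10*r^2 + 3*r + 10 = -l^2 - 9*l - 3*r^3 + r^2*(-4*l - 8) + r*(-l^2 - 13*l + 17) + 22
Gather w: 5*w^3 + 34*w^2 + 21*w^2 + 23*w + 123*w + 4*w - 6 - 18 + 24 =5*w^3 + 55*w^2 + 150*w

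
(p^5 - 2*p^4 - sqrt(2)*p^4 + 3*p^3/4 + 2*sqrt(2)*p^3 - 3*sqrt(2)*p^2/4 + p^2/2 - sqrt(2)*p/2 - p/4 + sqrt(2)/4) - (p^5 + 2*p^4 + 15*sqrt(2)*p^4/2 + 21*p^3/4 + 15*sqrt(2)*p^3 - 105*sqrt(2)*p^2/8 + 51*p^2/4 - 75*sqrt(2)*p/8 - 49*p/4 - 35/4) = -17*sqrt(2)*p^4/2 - 4*p^4 - 13*sqrt(2)*p^3 - 9*p^3/2 - 49*p^2/4 + 99*sqrt(2)*p^2/8 + 12*p + 71*sqrt(2)*p/8 + sqrt(2)/4 + 35/4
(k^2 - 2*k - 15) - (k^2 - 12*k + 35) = 10*k - 50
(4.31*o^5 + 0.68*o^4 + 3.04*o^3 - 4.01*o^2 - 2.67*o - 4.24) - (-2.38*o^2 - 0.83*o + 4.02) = 4.31*o^5 + 0.68*o^4 + 3.04*o^3 - 1.63*o^2 - 1.84*o - 8.26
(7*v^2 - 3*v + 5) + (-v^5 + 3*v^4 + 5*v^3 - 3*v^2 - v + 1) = -v^5 + 3*v^4 + 5*v^3 + 4*v^2 - 4*v + 6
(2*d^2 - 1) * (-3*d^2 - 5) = -6*d^4 - 7*d^2 + 5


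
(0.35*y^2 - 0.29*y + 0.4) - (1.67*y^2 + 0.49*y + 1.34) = -1.32*y^2 - 0.78*y - 0.94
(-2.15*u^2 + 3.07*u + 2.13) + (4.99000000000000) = -2.15*u^2 + 3.07*u + 7.12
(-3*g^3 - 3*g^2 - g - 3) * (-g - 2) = 3*g^4 + 9*g^3 + 7*g^2 + 5*g + 6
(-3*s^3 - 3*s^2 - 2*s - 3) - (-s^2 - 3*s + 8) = -3*s^3 - 2*s^2 + s - 11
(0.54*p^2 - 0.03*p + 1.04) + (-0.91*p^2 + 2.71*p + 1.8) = -0.37*p^2 + 2.68*p + 2.84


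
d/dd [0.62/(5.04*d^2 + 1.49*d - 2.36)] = (-6.2496*d - 0.9238)/(5.04*d^2 + 1.49*d - 2.36)^2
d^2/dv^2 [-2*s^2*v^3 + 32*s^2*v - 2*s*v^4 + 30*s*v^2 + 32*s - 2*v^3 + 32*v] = -12*s^2*v - 24*s*v^2 + 60*s - 12*v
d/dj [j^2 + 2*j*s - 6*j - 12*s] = 2*j + 2*s - 6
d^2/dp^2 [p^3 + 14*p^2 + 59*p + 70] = 6*p + 28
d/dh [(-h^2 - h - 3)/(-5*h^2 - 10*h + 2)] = (5*h^2 - 34*h - 32)/(25*h^4 + 100*h^3 + 80*h^2 - 40*h + 4)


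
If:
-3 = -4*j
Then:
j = 3/4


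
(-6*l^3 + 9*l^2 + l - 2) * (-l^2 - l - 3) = 6*l^5 - 3*l^4 + 8*l^3 - 26*l^2 - l + 6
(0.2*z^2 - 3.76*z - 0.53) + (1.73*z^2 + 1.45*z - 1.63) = 1.93*z^2 - 2.31*z - 2.16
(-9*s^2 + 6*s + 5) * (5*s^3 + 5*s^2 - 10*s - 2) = -45*s^5 - 15*s^4 + 145*s^3 - 17*s^2 - 62*s - 10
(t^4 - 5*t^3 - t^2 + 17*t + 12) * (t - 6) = t^5 - 11*t^4 + 29*t^3 + 23*t^2 - 90*t - 72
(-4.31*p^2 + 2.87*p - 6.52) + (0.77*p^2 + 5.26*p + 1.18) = -3.54*p^2 + 8.13*p - 5.34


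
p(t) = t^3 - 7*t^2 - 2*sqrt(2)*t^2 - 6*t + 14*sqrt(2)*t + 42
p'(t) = 3*t^2 - 14*t - 4*sqrt(2)*t - 6 + 14*sqrt(2)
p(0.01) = 42.14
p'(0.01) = 13.60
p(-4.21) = -264.91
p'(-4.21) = 149.73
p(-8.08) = -1238.67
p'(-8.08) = 368.49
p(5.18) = -11.25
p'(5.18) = -7.53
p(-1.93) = -28.43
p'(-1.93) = 62.91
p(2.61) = 28.84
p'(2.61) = -17.07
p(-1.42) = -0.28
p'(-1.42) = 47.76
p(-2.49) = -68.73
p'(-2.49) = 81.34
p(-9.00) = -1607.29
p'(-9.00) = 433.71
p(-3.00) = -114.85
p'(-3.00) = 99.77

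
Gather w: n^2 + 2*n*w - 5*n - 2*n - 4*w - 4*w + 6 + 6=n^2 - 7*n + w*(2*n - 8) + 12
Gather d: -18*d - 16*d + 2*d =-32*d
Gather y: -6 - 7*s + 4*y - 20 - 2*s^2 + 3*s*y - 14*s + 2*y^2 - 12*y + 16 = -2*s^2 - 21*s + 2*y^2 + y*(3*s - 8) - 10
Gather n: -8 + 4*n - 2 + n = 5*n - 10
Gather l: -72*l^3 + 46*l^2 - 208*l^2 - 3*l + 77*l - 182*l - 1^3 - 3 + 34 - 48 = -72*l^3 - 162*l^2 - 108*l - 18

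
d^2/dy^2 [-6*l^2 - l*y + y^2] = 2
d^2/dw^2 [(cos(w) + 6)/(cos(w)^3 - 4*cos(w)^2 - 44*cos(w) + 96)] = (-8*sin(w)^4 + 76*sin(w)^2 - 395*cos(w) + 15*cos(3*w) + 268)/(2*(cos(w) - 8)^3*(cos(w) - 2)^3)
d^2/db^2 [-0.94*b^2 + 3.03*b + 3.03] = -1.88000000000000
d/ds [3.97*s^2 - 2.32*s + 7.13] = 7.94*s - 2.32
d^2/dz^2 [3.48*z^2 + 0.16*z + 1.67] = 6.96000000000000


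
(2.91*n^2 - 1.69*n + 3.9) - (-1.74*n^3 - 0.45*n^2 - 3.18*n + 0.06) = 1.74*n^3 + 3.36*n^2 + 1.49*n + 3.84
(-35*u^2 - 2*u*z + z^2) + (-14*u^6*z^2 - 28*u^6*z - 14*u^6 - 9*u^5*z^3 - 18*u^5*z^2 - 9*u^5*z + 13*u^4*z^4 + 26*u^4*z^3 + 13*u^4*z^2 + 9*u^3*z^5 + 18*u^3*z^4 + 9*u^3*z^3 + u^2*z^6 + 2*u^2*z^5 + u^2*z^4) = -14*u^6*z^2 - 28*u^6*z - 14*u^6 - 9*u^5*z^3 - 18*u^5*z^2 - 9*u^5*z + 13*u^4*z^4 + 26*u^4*z^3 + 13*u^4*z^2 + 9*u^3*z^5 + 18*u^3*z^4 + 9*u^3*z^3 + u^2*z^6 + 2*u^2*z^5 + u^2*z^4 - 35*u^2 - 2*u*z + z^2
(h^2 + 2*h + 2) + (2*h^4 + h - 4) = 2*h^4 + h^2 + 3*h - 2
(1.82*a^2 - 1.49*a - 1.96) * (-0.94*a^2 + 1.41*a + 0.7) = -1.7108*a^4 + 3.9668*a^3 + 1.0155*a^2 - 3.8066*a - 1.372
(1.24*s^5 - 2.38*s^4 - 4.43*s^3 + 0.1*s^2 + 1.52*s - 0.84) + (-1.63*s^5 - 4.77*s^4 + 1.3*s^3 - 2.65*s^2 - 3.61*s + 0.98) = -0.39*s^5 - 7.15*s^4 - 3.13*s^3 - 2.55*s^2 - 2.09*s + 0.14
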